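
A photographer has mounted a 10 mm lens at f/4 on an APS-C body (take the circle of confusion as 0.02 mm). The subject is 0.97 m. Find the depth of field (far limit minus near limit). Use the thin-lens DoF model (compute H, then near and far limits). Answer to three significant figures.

3.63 m

Hyperfocal distance H = f²/(N·c) + f = 10²/(4 × 0.02) + 10 = 100/0.08 + 10 ≈ 1260.0 mm ≈ 1.260 m.
Near limit Dn = s·(H − f)/(H + s − 2f) = 970 × (1260.0 − 10) / (1260.0 + 970 − 2 × 10) = 970 × 1250.0 / 2210.0 ≈ 548.6 mm.
Far limit Df = s·(H − f)/(H − s) = 970 × (1260.0 − 10) / (1260.0 − 970) = 970 × 1250.0 / 290.0 ≈ 4181.0 mm.
Depth of field = Df − Dn = 4181.0 − 548.6 ≈ 3632.4 mm ≈ 3.63 m.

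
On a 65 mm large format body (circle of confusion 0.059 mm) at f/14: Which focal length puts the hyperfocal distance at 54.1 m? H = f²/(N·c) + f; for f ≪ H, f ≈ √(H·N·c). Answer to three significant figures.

211 mm

From H = f²/(N·c) + f, with f ≪ H: f ≈ √(H·N·c) = √(54100 × 14 × 0.059) = √44687 ≈ 211.4 mm.
The +f correction barely moves this — solving exactly, f² + N·c·f − N·c·H = 0 ⇒ f = (−N·c + √((N·c)² + 4·N·c·H))/2 = (−0.826 + √178747)/2 ≈ 210.98 mm, so f ≈ 211 mm.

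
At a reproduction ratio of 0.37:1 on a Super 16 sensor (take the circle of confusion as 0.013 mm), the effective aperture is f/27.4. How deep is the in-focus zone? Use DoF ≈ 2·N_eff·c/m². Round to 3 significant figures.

5.20 mm

At magnification m, DoF ≈ 2·N_eff·c/m² = 2 × 27.4 × 0.013 / 0.37² = 0.7124 / 0.1369 ≈ 5.2 mm.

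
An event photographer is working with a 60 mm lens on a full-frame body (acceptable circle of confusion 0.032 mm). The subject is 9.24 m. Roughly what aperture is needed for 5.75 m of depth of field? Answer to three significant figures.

Write h = H − f = f²/(N·c). The thin-lens limits are Dn = s·h/(h + (s−f)) and Df = s·h/(h − (s−f)), so DoF = Df − Dn = 2·s·(s−f)·h / (h² − (s−f)²).
That is a quadratic in h: DoF·h² − 2·s·(s−f)·h − DoF·(s−f)² = 0 ⇒ h = (s−f)·(s + √(s² + DoF²)) / DoF = 9180 × (9240 + √(9240² + 5750²)) / 5750 = 9180 × (9240 + 10883.0) / 5750 ≈ 32127 mm.
Then N = f²/(c·h) = 60² / (0.032 × 32127) = 3600 / 1028.1 ≈ 3.50.

f/3.50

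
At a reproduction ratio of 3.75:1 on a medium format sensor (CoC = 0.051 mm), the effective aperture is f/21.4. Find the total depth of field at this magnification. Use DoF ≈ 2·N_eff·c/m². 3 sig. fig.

0.155 mm

At magnification m, DoF ≈ 2·N_eff·c/m² = 2 × 21.4 × 0.051 / 3.75² = 2.183 / 14.06 ≈ 0.155 mm.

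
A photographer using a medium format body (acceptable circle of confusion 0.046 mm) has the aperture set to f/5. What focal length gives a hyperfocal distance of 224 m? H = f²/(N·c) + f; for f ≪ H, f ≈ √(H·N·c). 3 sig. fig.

227 mm

From H = f²/(N·c) + f, with f ≪ H: f ≈ √(H·N·c) = √(224000 × 5 × 0.046) = √51520 ≈ 227.0 mm.
The +f correction barely moves this — solving exactly, f² + N·c·f − N·c·H = 0 ⇒ f = (−N·c + √((N·c)² + 4·N·c·H))/2 = (−0.23 + √206080)/2 ≈ 226.87 mm, so f ≈ 227 mm.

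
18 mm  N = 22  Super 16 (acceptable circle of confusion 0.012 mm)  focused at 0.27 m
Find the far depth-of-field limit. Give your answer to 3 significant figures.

Hyperfocal distance H = f²/(N·c) + f = 18²/(22 × 0.012) + 18 = 324/0.264 + 18 ≈ 1245.3 mm ≈ 1.245 m.
Far limit Df = s·(H − f)/(H − s) = 270 × (1245.3 − 18) / (1245.3 − 270) = 270 × 1227.3 / 975.3 ≈ 339.77 mm.

340 mm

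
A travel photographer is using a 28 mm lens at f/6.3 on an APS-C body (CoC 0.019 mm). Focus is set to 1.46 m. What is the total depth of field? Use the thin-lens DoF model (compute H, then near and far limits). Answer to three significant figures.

Hyperfocal distance H = f²/(N·c) + f = 28²/(6.3 × 0.019) + 28 = 784/0.1197 + 28 ≈ 6577.7 mm ≈ 6.578 m.
Near limit Dn = s·(H − f)/(H + s − 2f) = 1460 × (6577.7 − 28) / (6577.7 + 1460 − 2 × 28) = 1460 × 6549.7 / 7981.7 ≈ 1198.06 mm.
Far limit Df = s·(H − f)/(H − s) = 1460 × (6577.7 − 28) / (6577.7 − 1460) = 1460 × 6549.7 / 5117.7 ≈ 1868.53 mm.
Depth of field = Df − Dn = 1868.53 − 1198.06 ≈ 670.47 mm ≈ 0.670 m.

0.670 m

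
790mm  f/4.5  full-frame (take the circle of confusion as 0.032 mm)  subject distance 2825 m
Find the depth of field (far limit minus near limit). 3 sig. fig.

Hyperfocal distance H = f²/(N·c) + f = 790²/(4.5 × 0.032) + 790 = 624100/0.144 + 790 ≈ 4334817.8 mm ≈ 4335 m.
Near limit Dn = s·(H − f)/(H + s − 2f) = 2825000 × (4334817.8 − 790) / (4334817.8 + 2825000 − 2 × 790) = 2825000 × 4334027.8 / 7158237.8 ≈ 1710425 mm.
Far limit Df = s·(H − f)/(H − s) = 2825000 × (4334817.8 − 790) / (4334817.8 − 2825000) = 2825000 × 4334027.8 / 1509817.8 ≈ 8109342 mm.
Depth of field = Df − Dn = 8109342 − 1710425 ≈ 6398917 mm ≈ 6400 m.

6400 m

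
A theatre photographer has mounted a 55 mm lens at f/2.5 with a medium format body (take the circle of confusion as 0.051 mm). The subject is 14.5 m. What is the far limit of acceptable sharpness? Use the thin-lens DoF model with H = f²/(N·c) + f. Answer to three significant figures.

37.1 m

Hyperfocal distance H = f²/(N·c) + f = 55²/(2.5 × 0.051) + 55 = 3025/0.1275 + 55 ≈ 23780.5 mm ≈ 23.78 m.
Far limit Df = s·(H − f)/(H − s) = 14500 × (23780.5 − 55) / (23780.5 − 14500) = 14500 × 23725.5 / 9280.5 ≈ 37069 mm ≈ 37.1 m.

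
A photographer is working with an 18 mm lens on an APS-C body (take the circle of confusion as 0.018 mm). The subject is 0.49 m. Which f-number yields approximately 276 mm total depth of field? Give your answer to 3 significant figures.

Write h = H − f = f²/(N·c). The thin-lens limits are Dn = s·h/(h + (s−f)) and Df = s·h/(h − (s−f)), so DoF = Df − Dn = 2·s·(s−f)·h / (h² − (s−f)²).
That is a quadratic in h: DoF·h² − 2·s·(s−f)·h − DoF·(s−f)² = 0 ⇒ h = (s−f)·(s + √(s² + DoF²)) / DoF = 472 × (490 + √(490² + 276²)) / 276 = 472 × (490 + 562.384) / 276 ≈ 1799.7 mm.
Then N = f²/(c·h) = 18² / (0.018 × 1799.7) = 324 / 32.395 ≈ 10.

f/10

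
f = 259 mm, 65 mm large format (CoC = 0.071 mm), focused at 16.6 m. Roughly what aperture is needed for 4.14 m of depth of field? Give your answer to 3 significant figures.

f/7.10

Write h = H − f = f²/(N·c). The thin-lens limits are Dn = s·h/(h + (s−f)) and Df = s·h/(h − (s−f)), so DoF = Df − Dn = 2·s·(s−f)·h / (h² − (s−f)²).
That is a quadratic in h: DoF·h² − 2·s·(s−f)·h − DoF·(s−f)² = 0 ⇒ h = (s−f)·(s + √(s² + DoF²)) / DoF = 16341 × (16600 + √(16600² + 4140²)) / 4140 = 16341 × (16600 + 17108.5) / 4140 ≈ 133051 mm.
Then N = f²/(c·h) = 259² / (0.071 × 133051) = 67081 / 9446.6 ≈ 7.10.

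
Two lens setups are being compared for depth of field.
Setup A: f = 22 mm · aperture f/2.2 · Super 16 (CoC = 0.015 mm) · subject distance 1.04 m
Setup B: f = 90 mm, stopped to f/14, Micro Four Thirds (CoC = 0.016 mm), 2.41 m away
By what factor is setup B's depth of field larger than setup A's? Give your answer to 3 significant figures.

Setup A: H = 22²/(2.2×0.015) + 22 ≈ 14688.7 mm; DoF = Df − Dn = 1117.57 − 972.50 ≈ 145.07 mm.
Setup B: H = 90²/(14×0.016) + 90 ≈ 36250.7 mm; DoF = Df − Dn = 2575.22 − 2264.70 ≈ 310.52 mm.
Ratio = 310.52 / 145.07 ≈ 2.14.

2.14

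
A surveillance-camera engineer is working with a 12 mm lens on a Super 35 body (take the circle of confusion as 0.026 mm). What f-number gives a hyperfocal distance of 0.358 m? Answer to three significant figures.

f/16

Rearrange H = f²/(N·c) + f for N: N = f² / ((H − f)·c).
N = 12² / ((358 − 12) × 0.026) = 144 / 8.996 ≈ 16.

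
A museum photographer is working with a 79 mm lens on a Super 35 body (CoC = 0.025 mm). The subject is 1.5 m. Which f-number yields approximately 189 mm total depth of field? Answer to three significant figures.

Write h = H − f = f²/(N·c). The thin-lens limits are Dn = s·h/(h + (s−f)) and Df = s·h/(h − (s−f)), so DoF = Df − Dn = 2·s·(s−f)·h / (h² − (s−f)²).
That is a quadratic in h: DoF·h² − 2·s·(s−f)·h − DoF·(s−f)² = 0 ⇒ h = (s−f)·(s + √(s² + DoF²)) / DoF = 1421 × (1500 + √(1500² + 189²)) / 189 = 1421 × (1500 + 1511.86) / 189 ≈ 22645 mm.
Then N = f²/(c·h) = 79² / (0.025 × 22645) = 6241 / 566.12 ≈ 11.

f/11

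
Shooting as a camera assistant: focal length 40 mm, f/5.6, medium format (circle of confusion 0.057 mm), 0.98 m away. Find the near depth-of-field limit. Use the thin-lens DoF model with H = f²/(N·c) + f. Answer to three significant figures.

Hyperfocal distance H = f²/(N·c) + f = 40²/(5.6 × 0.057) + 40 = 1600/0.3192 + 40 ≈ 5052.5 mm ≈ 5.053 m.
Near limit Dn = s·(H − f)/(H + s − 2f) = 980 × (5052.5 − 40) / (5052.5 + 980 − 2 × 40) = 980 × 5012.5 / 5952.5 ≈ 825.24 mm ≈ 0.825 m.

0.825 m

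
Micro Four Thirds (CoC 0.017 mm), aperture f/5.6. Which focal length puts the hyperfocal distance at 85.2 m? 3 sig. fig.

90.0 mm

From H = f²/(N·c) + f, with f ≪ H: f ≈ √(H·N·c) = √(85200 × 5.6 × 0.017) = √8111.0 ≈ 90.06 mm.
Exact: f² + N·c·f − N·c·H = 0 ⇒ f = (−N·c + √((N·c)² + 4·N·c·H))/2 = (−0.0952 + √32444)/2 ≈ 90.014 mm ≈ 90.0 mm.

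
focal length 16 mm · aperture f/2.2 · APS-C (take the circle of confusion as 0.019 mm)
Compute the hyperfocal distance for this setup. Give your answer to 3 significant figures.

Hyperfocal distance H = f²/(N·c) + f = 16²/(2.2 × 0.019) + 16 = 256/0.0418 + 16 ≈ 6140.4 mm ≈ 6.14 m.

6.14 m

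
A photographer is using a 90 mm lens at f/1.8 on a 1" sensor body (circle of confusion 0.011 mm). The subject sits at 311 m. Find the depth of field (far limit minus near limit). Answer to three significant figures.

1120 m

Hyperfocal distance H = f²/(N·c) + f = 90²/(1.8 × 0.011) + 90 = 8100/0.0198 + 90 ≈ 409180.9 mm ≈ 409.2 m.
Near limit Dn = s·(H − f)/(H + s − 2f) = 311000 × (409180.9 − 90) / (409180.9 + 311000 − 2 × 90) = 311000 × 409090.9 / 720000.9 ≈ 176704 mm.
Far limit Df = s·(H − f)/(H − s) = 311000 × (409180.9 − 90) / (409180.9 − 311000) = 311000 × 409090.9 / 98180.9 ≈ 1295845 mm.
Depth of field = Df − Dn = 1295845 − 176704 ≈ 1119141 mm ≈ 1120 m.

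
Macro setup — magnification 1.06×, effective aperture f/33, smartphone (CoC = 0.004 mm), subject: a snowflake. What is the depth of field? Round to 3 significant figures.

At magnification m, DoF ≈ 2·N_eff·c/m² = 2 × 33 × 0.004 / 1.06² = 0.264 / 1.124 ≈ 0.235 mm.

0.235 mm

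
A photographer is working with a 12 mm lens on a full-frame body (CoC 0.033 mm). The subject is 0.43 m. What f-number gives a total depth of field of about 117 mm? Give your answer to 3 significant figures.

Write h = H − f = f²/(N·c). The thin-lens limits are Dn = s·h/(h + (s−f)) and Df = s·h/(h − (s−f)), so DoF = Df − Dn = 2·s·(s−f)·h / (h² − (s−f)²).
That is a quadratic in h: DoF·h² − 2·s·(s−f)·h − DoF·(s−f)² = 0 ⇒ h = (s−f)·(s + √(s² + DoF²)) / DoF = 418 × (430 + √(430² + 117²)) / 117 = 418 × (430 + 445.633) / 117 ≈ 3128.3 mm.
Then N = f²/(c·h) = 12² / (0.033 × 3128.3) = 144 / 103.23 ≈ 1.39.

f/1.39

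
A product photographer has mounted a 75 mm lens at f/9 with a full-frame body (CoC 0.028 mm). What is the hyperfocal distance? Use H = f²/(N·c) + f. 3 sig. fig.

Hyperfocal distance H = f²/(N·c) + f = 75²/(9 × 0.028) + 75 = 5625/0.252 + 75 ≈ 22396.4 mm ≈ 22.4 m.

22.4 m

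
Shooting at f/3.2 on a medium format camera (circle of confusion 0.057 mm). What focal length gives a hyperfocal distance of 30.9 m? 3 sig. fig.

From H = f²/(N·c) + f, with f ≪ H: f ≈ √(H·N·c) = √(30900 × 3.2 × 0.057) = √5636.2 ≈ 75.07 mm.
Exact: f² + N·c·f − N·c·H = 0 ⇒ f = (−N·c + √((N·c)² + 4·N·c·H))/2 = (−0.1824 + √22545)/2 ≈ 74.983 mm ≈ 75.0 mm.

75.0 mm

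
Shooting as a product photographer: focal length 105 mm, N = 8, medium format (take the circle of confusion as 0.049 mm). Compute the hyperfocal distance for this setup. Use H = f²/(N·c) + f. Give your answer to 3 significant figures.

Hyperfocal distance H = f²/(N·c) + f = 105²/(8 × 0.049) + 105 = 11025/0.392 + 105 ≈ 28230.0 mm ≈ 28.2 m.

28.2 m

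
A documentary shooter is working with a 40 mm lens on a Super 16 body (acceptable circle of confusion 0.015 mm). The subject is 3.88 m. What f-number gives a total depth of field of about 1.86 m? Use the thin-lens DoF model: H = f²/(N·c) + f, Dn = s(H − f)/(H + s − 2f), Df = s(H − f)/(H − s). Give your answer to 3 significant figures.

f/6.31

Write h = H − f = f²/(N·c). The thin-lens limits are Dn = s·h/(h + (s−f)) and Df = s·h/(h − (s−f)), so DoF = Df − Dn = 2·s·(s−f)·h / (h² − (s−f)²).
That is a quadratic in h: DoF·h² − 2·s·(s−f)·h − DoF·(s−f)² = 0 ⇒ h = (s−f)·(s + √(s² + DoF²)) / DoF = 3840 × (3880 + √(3880² + 1860²)) / 1860 = 3840 × (3880 + 4302.79) / 1860 ≈ 16894 mm.
Then N = f²/(c·h) = 40² / (0.015 × 16894) = 1600 / 253.40 ≈ 6.31.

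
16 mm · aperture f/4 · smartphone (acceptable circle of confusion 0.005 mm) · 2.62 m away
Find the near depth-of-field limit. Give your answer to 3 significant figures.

2.18 m

Hyperfocal distance H = f²/(N·c) + f = 16²/(4 × 0.005) + 16 = 256/0.02 + 16 ≈ 12816.0 mm ≈ 12.82 m.
Near limit Dn = s·(H − f)/(H + s − 2f) = 2620 × (12816.0 − 16) / (12816.0 + 2620 − 2 × 16) = 2620 × 12800.0 / 15404.0 ≈ 2177.1 mm ≈ 2.18 m.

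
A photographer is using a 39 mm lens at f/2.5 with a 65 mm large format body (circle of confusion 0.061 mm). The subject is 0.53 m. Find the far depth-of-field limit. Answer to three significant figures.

0.557 m

Hyperfocal distance H = f²/(N·c) + f = 39²/(2.5 × 0.061) + 39 = 1521/0.1525 + 39 ≈ 10012.8 mm ≈ 10.01 m.
Far limit Df = s·(H − f)/(H − s) = 530 × (10012.8 − 39) / (10012.8 − 530) = 530 × 9973.8 / 9482.8 ≈ 557.44 mm ≈ 0.557 m.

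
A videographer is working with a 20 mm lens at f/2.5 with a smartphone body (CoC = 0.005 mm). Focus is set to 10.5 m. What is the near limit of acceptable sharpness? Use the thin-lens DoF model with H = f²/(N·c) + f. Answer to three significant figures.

7.91 m

Hyperfocal distance H = f²/(N·c) + f = 20²/(2.5 × 0.005) + 20 = 400/0.0125 + 20 ≈ 32020.0 mm ≈ 32.02 m.
Near limit Dn = s·(H − f)/(H + s − 2f) = 10500 × (32020.0 − 20) / (32020.0 + 10500 − 2 × 20) = 10500 × 32000.0 / 42480.0 ≈ 7909.6 mm ≈ 7.91 m.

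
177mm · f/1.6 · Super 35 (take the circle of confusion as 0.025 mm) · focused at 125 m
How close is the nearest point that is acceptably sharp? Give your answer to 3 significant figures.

108 m

Hyperfocal distance H = f²/(N·c) + f = 177²/(1.6 × 0.025) + 177 = 31329/0.04 + 177 ≈ 783402.0 mm ≈ 783.4 m.
Near limit Dn = s·(H − f)/(H + s − 2f) = 125000 × (783402.0 − 177) / (783402.0 + 125000 − 2 × 177) = 125000 × 783225.0 / 908048.0 ≈ 107817 mm ≈ 108 m.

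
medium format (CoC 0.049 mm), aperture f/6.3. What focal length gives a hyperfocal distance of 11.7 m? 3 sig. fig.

59.9 mm

From H = f²/(N·c) + f, with f ≪ H: f ≈ √(H·N·c) = √(11700 × 6.3 × 0.049) = √3611.8 ≈ 60.10 mm.
Exact: f² + N·c·f − N·c·H = 0 ⇒ f = (−N·c + √((N·c)² + 4·N·c·H))/2 = (−0.3087 + √14447)/2 ≈ 59.944 mm ≈ 59.9 mm.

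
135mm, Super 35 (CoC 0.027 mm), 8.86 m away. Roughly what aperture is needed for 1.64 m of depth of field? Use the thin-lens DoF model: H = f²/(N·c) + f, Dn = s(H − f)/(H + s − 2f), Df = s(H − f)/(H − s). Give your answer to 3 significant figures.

Write h = H − f = f²/(N·c). The thin-lens limits are Dn = s·h/(h + (s−f)) and Df = s·h/(h − (s−f)), so DoF = Df − Dn = 2·s·(s−f)·h / (h² − (s−f)²).
That is a quadratic in h: DoF·h² − 2·s·(s−f)·h − DoF·(s−f)² = 0 ⇒ h = (s−f)·(s + √(s² + DoF²)) / DoF = 8725 × (8860 + √(8860² + 1640²)) / 1640 = 8725 × (8860 + 9010.50) / 1640 ≈ 95073 mm.
Then N = f²/(c·h) = 135² / (0.027 × 95073) = 18225 / 2567.0 ≈ 7.10.

f/7.10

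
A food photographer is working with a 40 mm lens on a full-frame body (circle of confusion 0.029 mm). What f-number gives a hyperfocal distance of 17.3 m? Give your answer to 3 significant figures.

f/3.20

Rearrange H = f²/(N·c) + f for N: N = f² / ((H − f)·c).
N = 40² / ((17300 − 40) × 0.029) = 1600 / 500.5 ≈ 3.20.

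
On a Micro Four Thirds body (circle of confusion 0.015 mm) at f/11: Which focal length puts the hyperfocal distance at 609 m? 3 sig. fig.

From H = f²/(N·c) + f, with f ≪ H: f ≈ √(H·N·c) = √(609000 × 11 × 0.015) = √100485 ≈ 317.0 mm.
The +f correction barely moves this — solving exactly, f² + N·c·f − N·c·H = 0 ⇒ f = (−N·c + √((N·c)² + 4·N·c·H))/2 = (−0.165 + √401940)/2 ≈ 316.91 mm, so f ≈ 317 mm.

317 mm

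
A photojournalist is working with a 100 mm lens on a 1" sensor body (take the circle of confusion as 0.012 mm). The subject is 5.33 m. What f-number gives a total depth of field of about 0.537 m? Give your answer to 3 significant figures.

f/8.01

Write h = H − f = f²/(N·c). The thin-lens limits are Dn = s·h/(h + (s−f)) and Df = s·h/(h − (s−f)), so DoF = Df − Dn = 2·s·(s−f)·h / (h² − (s−f)²).
That is a quadratic in h: DoF·h² − 2·s·(s−f)·h − DoF·(s−f)² = 0 ⇒ h = (s−f)·(s + √(s² + DoF²)) / DoF = 5230 × (5330 + √(5330² + 537²)) / 537 = 5230 × (5330 + 5356.98) / 537 ≈ 104084 mm.
Then N = f²/(c·h) = 100² / (0.012 × 104084) = 10000 / 1249.0 ≈ 8.01.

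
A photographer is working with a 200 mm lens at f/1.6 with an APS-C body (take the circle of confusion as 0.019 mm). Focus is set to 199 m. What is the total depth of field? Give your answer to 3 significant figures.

61.5 m

Hyperfocal distance H = f²/(N·c) + f = 200²/(1.6 × 0.019) + 200 = 40000/0.0304 + 200 ≈ 1315989.5 mm ≈ 1316 m.
Near limit Dn = s·(H − f)/(H + s − 2f) = 199000 × (1315989.5 − 200) / (1315989.5 + 199000 − 2 × 200) = 199000 × 1315789.5 / 1514589.5 ≈ 172880 mm.
Far limit Df = s·(H − f)/(H − s) = 199000 × (1315989.5 − 200) / (1315989.5 − 199000) = 199000 × 1315789.5 / 1116989.5 ≈ 234418 mm.
Depth of field = Df − Dn = 234418 − 172880 ≈ 61538 mm ≈ 61.5 m.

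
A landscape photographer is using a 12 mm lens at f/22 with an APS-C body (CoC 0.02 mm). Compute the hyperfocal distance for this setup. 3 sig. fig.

339 mm

Hyperfocal distance H = f²/(N·c) + f = 12²/(22 × 0.02) + 12 = 144/0.44 + 12 ≈ 339.3 mm ≈ 0.339 m.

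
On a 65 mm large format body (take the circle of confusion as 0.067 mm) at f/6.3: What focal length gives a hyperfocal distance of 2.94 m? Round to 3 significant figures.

From H = f²/(N·c) + f, with f ≪ H: f ≈ √(H·N·c) = √(2940 × 6.3 × 0.067) = √1241.0 ≈ 35.23 mm.
Exact: f² + N·c·f − N·c·H = 0 ⇒ f = (−N·c + √((N·c)² + 4·N·c·H))/2 = (−0.4221 + √4964.1)/2 ≈ 35.017 mm ≈ 35.0 mm.

35.0 mm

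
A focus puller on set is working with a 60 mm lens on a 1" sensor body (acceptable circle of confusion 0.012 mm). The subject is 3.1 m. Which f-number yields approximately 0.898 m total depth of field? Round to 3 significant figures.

Write h = H − f = f²/(N·c). The thin-lens limits are Dn = s·h/(h + (s−f)) and Df = s·h/(h − (s−f)), so DoF = Df − Dn = 2·s·(s−f)·h / (h² − (s−f)²).
That is a quadratic in h: DoF·h² − 2·s·(s−f)·h − DoF·(s−f)² = 0 ⇒ h = (s−f)·(s + √(s² + DoF²)) / DoF = 3040 × (3100 + √(3100² + 898²)) / 898 = 3040 × (3100 + 3227.45) / 898 ≈ 21420 mm.
Then N = f²/(c·h) = 60² / (0.012 × 21420) = 3600 / 257.04 ≈ 14.

f/14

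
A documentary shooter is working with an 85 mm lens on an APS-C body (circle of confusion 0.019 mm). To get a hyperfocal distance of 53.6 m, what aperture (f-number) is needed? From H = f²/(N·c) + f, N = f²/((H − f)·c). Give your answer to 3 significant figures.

f/7.11

Rearrange H = f²/(N·c) + f for N: N = f² / ((H − f)·c).
N = 85² / ((53600 − 85) × 0.019) = 7225 / 1017 ≈ 7.11.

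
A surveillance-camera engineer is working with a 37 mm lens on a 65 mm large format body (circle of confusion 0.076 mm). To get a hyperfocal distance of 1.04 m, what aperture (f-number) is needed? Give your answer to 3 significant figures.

f/18

Rearrange H = f²/(N·c) + f for N: N = f² / ((H − f)·c).
N = 37² / ((1040 − 37) × 0.076) = 1369 / 76.23 ≈ 18.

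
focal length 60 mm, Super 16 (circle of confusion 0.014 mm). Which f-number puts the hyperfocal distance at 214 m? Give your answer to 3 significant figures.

f/1.20

Rearrange H = f²/(N·c) + f for N: N = f² / ((H − f)·c).
N = 60² / ((214000 − 60) × 0.014) = 3600 / 2995 ≈ 1.20.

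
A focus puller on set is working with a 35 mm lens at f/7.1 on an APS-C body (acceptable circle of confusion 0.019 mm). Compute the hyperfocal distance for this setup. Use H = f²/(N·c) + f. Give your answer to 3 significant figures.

9.12 m

Hyperfocal distance H = f²/(N·c) + f = 35²/(7.1 × 0.019) + 35 = 1225/0.1349 + 35 ≈ 9115.8 mm ≈ 9.12 m.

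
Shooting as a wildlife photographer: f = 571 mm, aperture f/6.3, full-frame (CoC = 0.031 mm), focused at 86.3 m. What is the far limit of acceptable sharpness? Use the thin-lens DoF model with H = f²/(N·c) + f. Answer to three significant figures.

91.0 m

Hyperfocal distance H = f²/(N·c) + f = 571²/(6.3 × 0.031) + 571 = 326041/0.1953 + 571 ≈ 1670007.8 mm ≈ 1670 m.
Far limit Df = s·(H − f)/(H − s) = 86300 × (1670007.8 − 571) / (1670007.8 − 86300) = 86300 × 1669436.8 / 1583707.8 ≈ 90972 mm ≈ 91.0 m.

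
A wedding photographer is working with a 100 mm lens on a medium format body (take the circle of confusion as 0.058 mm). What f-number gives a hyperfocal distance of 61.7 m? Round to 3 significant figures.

Rearrange H = f²/(N·c) + f for N: N = f² / ((H − f)·c).
N = 100² / ((61700 − 100) × 0.058) = 10000 / 3573 ≈ 2.80.

f/2.80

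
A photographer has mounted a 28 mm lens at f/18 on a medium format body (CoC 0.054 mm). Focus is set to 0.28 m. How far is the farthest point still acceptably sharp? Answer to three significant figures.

Hyperfocal distance H = f²/(N·c) + f = 28²/(18 × 0.054) + 28 = 784/0.972 + 28 ≈ 834.6 mm ≈ 0.835 m.
Far limit Df = s·(H − f)/(H − s) = 280 × (834.6 − 28) / (834.6 − 280) = 280 × 806.6 / 554.6 ≈ 407.23 mm.

407 mm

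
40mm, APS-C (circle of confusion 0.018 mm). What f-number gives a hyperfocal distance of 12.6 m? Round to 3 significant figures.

f/7.08

Rearrange H = f²/(N·c) + f for N: N = f² / ((H − f)·c).
N = 40² / ((12600 − 40) × 0.018) = 1600 / 226.1 ≈ 7.08.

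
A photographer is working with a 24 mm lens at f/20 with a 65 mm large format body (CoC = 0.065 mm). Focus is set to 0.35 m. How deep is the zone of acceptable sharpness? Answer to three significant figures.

1.12 m

Hyperfocal distance H = f²/(N·c) + f = 24²/(20 × 0.065) + 24 = 576/1.3 + 24 ≈ 467.1 mm ≈ 0.467 m.
Near limit Dn = s·(H − f)/(H + s − 2f) = 350 × (467.1 − 24) / (467.1 + 350 − 2 × 24) = 350 × 443.1 / 769.1 ≈ 201.6 mm.
Far limit Df = s·(H − f)/(H − s) = 350 × (467.1 − 24) / (467.1 − 350) = 350 × 443.1 / 117.1 ≈ 1324.6 mm.
Depth of field = Df − Dn = 1324.6 − 201.6 ≈ 1123.0 mm ≈ 1.12 m.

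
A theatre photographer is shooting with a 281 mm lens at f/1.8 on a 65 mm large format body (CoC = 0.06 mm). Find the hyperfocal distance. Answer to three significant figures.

Hyperfocal distance H = f²/(N·c) + f = 281²/(1.8 × 0.06) + 281 = 78961/0.108 + 281 ≈ 731401.4 mm ≈ 731 m.

731 m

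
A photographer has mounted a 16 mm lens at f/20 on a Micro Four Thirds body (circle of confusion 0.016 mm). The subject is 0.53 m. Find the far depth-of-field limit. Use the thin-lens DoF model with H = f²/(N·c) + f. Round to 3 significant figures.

Hyperfocal distance H = f²/(N·c) + f = 16²/(20 × 0.016) + 16 = 256/0.32 + 16 ≈ 816.0 mm ≈ 0.816 m.
Far limit Df = s·(H − f)/(H − s) = 530 × (816.0 − 16) / (816.0 − 530) = 530 × 800.0 / 286.0 ≈ 1482.5 mm ≈ 1.48 m.

1.48 m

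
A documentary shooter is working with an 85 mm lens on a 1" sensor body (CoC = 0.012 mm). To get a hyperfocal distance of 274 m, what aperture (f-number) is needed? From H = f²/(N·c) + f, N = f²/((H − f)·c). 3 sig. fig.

Rearrange H = f²/(N·c) + f for N: N = f² / ((H − f)·c).
N = 85² / ((274000 − 85) × 0.012) = 7225 / 3287 ≈ 2.20.

f/2.20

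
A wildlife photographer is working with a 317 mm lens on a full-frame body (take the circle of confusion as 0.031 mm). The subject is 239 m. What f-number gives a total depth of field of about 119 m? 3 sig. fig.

Write h = H − f = f²/(N·c). The thin-lens limits are Dn = s·h/(h + (s−f)) and Df = s·h/(h − (s−f)), so DoF = Df − Dn = 2·s·(s−f)·h / (h² − (s−f)²).
That is a quadratic in h: DoF·h² − 2·s·(s−f)·h − DoF·(s−f)² = 0 ⇒ h = (s−f)·(s + √(s² + DoF²)) / DoF = 238683 × (239000 + √(239000² + 119000²)) / 119000 = 238683 × (239000 + 266987) / 119000 ≈ 1014878 mm.
Then N = f²/(c·h) = 317² / (0.031 × 1014878) = 100489 / 31461 ≈ 3.19.

f/3.19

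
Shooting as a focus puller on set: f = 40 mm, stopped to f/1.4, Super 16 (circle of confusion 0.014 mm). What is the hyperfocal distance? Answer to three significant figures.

Hyperfocal distance H = f²/(N·c) + f = 40²/(1.4 × 0.014) + 40 = 1600/0.0196 + 40 ≈ 81672.7 mm ≈ 81.7 m.

81.7 m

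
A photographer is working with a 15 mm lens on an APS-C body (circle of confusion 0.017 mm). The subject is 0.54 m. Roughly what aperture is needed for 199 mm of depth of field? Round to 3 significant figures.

Write h = H − f = f²/(N·c). The thin-lens limits are Dn = s·h/(h + (s−f)) and Df = s·h/(h − (s−f)), so DoF = Df − Dn = 2·s·(s−f)·h / (h² − (s−f)²).
That is a quadratic in h: DoF·h² − 2·s·(s−f)·h − DoF·(s−f)² = 0 ⇒ h = (s−f)·(s + √(s² + DoF²)) / DoF = 525 × (540 + √(540² + 199²)) / 199 = 525 × (540 + 575.501) / 199 ≈ 2942.9 mm.
Then N = f²/(c·h) = 15² / (0.017 × 2942.9) = 225 / 50.029 ≈ 4.50.

f/4.50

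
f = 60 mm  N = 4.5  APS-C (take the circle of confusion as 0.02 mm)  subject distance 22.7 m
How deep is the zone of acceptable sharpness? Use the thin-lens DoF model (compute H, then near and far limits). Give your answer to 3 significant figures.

Hyperfocal distance H = f²/(N·c) + f = 60²/(4.5 × 0.02) + 60 = 3600/0.09 + 60 ≈ 40060.0 mm ≈ 40.06 m.
Near limit Dn = s·(H − f)/(H + s − 2f) = 22700 × (40060.0 − 60) / (40060.0 + 22700 − 2 × 60) = 22700 × 40000.0 / 62640.0 ≈ 14496 mm.
Far limit Df = s·(H − f)/(H − s) = 22700 × (40060.0 − 60) / (40060.0 − 22700) = 22700 × 40000.0 / 17360.0 ≈ 52304 mm.
Depth of field = Df − Dn = 52304 − 14496 ≈ 37808 mm ≈ 37.8 m.

37.8 m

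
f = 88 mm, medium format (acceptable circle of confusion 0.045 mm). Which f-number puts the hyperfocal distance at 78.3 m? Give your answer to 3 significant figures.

Rearrange H = f²/(N·c) + f for N: N = f² / ((H − f)·c).
N = 88² / ((78300 − 88) × 0.045) = 7744 / 3520 ≈ 2.20.

f/2.20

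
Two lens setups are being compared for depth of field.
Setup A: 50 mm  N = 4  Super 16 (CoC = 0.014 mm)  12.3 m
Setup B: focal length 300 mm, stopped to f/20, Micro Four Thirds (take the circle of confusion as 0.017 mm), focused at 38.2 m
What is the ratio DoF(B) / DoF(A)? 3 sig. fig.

1.53

Setup A: H = 50²/(4×0.014) + 50 ≈ 44692.9 mm; DoF = Df − Dn = 16951.5 − 9651.6 ≈ 7299.9 mm.
Setup B: H = 300²/(20×0.017) + 300 ≈ 265005.9 mm; DoF = Df − Dn = 44583 − 33416 ≈ 11167 mm.
Ratio = 11167 / 7299.9 ≈ 1.53.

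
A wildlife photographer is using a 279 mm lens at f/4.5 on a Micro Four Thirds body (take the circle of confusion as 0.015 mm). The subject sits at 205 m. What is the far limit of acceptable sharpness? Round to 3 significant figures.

Hyperfocal distance H = f²/(N·c) + f = 279²/(4.5 × 0.015) + 279 = 77841/0.0675 + 279 ≈ 1153479.0 mm ≈ 1153 m.
Far limit Df = s·(H − f)/(H − s) = 205000 × (1153479.0 − 279) / (1153479.0 − 205000) = 205000 × 1153200.0 / 948479.0 ≈ 249247 mm ≈ 249 m.

249 m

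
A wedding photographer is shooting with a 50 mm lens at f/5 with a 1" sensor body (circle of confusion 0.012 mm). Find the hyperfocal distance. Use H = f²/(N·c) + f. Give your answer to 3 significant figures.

Hyperfocal distance H = f²/(N·c) + f = 50²/(5 × 0.012) + 50 = 2500/0.06 + 50 ≈ 41716.7 mm ≈ 41.7 m.

41.7 m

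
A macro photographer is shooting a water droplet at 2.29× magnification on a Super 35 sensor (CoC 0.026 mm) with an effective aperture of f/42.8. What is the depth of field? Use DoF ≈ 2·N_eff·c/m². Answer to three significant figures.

At magnification m, DoF ≈ 2·N_eff·c/m² = 2 × 42.8 × 0.026 / 2.29² = 2.226 / 5.244 ≈ 0.424 mm.

0.424 mm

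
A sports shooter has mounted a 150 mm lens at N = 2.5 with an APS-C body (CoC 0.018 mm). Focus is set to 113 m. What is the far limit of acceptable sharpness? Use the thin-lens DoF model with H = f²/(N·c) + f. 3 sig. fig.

146 m

Hyperfocal distance H = f²/(N·c) + f = 150²/(2.5 × 0.018) + 150 = 22500/0.045 + 150 ≈ 500150.0 mm ≈ 500.1 m.
Far limit Df = s·(H − f)/(H − s) = 113000 × (500150.0 − 150) / (500150.0 − 113000) = 113000 × 500000.0 / 387150.0 ≈ 145938 mm ≈ 146 m.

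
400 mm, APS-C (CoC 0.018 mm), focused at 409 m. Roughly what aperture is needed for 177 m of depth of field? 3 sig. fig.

Write h = H − f = f²/(N·c). The thin-lens limits are Dn = s·h/(h + (s−f)) and Df = s·h/(h − (s−f)), so DoF = Df − Dn = 2·s·(s−f)·h / (h² − (s−f)²).
That is a quadratic in h: DoF·h² − 2·s·(s−f)·h − DoF·(s−f)² = 0 ⇒ h = (s−f)·(s + √(s² + DoF²)) / DoF = 408600 × (409000 + √(409000² + 177000²)) / 177000 = 408600 × (409000 + 445657) / 177000 ≈ 1972954 mm.
Then N = f²/(c·h) = 400² / (0.018 × 1972954) = 160000 / 35513 ≈ 4.51.

f/4.51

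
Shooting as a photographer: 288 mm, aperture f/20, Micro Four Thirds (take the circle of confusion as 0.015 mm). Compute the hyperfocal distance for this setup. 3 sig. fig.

277 m

Hyperfocal distance H = f²/(N·c) + f = 288²/(20 × 0.015) + 288 = 82944/0.3 + 288 ≈ 276768.0 mm ≈ 277 m.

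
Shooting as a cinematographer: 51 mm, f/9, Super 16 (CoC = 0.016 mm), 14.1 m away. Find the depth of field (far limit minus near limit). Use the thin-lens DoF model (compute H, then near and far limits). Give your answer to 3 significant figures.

Hyperfocal distance H = f²/(N·c) + f = 51²/(9 × 0.016) + 51 = 2601/0.144 + 51 ≈ 18113.5 mm ≈ 18.11 m.
Near limit Dn = s·(H − f)/(H + s − 2f) = 14100 × (18113.5 − 51) / (18113.5 + 14100 − 2 × 51) = 14100 × 18062.5 / 32111.5 ≈ 7931 mm.
Far limit Df = s·(H − f)/(H − s) = 14100 × (18113.5 − 51) / (18113.5 − 14100) = 14100 × 18062.5 / 4013.5 ≈ 63456 mm.
Depth of field = Df − Dn = 63456 − 7931 ≈ 55525 mm ≈ 55.5 m.

55.5 m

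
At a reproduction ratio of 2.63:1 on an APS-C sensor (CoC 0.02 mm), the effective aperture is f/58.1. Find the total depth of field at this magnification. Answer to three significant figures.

At magnification m, DoF ≈ 2·N_eff·c/m² = 2 × 58.1 × 0.02 / 2.63² = 2.324 / 6.917 ≈ 0.336 mm.

0.336 mm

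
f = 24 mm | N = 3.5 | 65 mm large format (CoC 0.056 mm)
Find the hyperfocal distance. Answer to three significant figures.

Hyperfocal distance H = f²/(N·c) + f = 24²/(3.5 × 0.056) + 24 = 576/0.196 + 24 ≈ 2962.8 mm ≈ 2.96 m.

2.96 m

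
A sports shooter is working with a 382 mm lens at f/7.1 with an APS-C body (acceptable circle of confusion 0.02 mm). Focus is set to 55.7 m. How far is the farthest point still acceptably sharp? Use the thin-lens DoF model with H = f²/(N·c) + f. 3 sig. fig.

58.9 m

Hyperfocal distance H = f²/(N·c) + f = 382²/(7.1 × 0.02) + 382 = 145924/0.142 + 382 ≈ 1028015.8 mm ≈ 1028 m.
Far limit Df = s·(H − f)/(H − s) = 55700 × (1028015.8 − 382) / (1028015.8 − 55700) = 55700 × 1027633.8 / 972315.8 ≈ 58869 mm ≈ 58.9 m.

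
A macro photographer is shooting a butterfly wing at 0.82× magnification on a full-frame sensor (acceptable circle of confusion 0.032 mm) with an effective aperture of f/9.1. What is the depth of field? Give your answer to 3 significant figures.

0.866 mm

At magnification m, DoF ≈ 2·N_eff·c/m² = 2 × 9.1 × 0.032 / 0.82² = 0.5824 / 0.6724 ≈ 0.866 mm.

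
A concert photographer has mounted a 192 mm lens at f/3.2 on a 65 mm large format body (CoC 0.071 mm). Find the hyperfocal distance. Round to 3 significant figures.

162 m

Hyperfocal distance H = f²/(N·c) + f = 192²/(3.2 × 0.071) + 192 = 36864/0.2272 + 192 ≈ 162445.5 mm ≈ 162 m.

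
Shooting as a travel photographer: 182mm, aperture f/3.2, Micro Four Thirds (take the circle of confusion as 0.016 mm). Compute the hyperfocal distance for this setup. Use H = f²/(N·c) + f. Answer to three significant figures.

647 m

Hyperfocal distance H = f²/(N·c) + f = 182²/(3.2 × 0.016) + 182 = 33124/0.0512 + 182 ≈ 647135.1 mm ≈ 647 m.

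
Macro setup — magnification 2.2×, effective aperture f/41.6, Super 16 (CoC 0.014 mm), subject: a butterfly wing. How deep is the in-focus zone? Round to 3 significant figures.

At magnification m, DoF ≈ 2·N_eff·c/m² = 2 × 41.6 × 0.014 / 2.2² = 1.165 / 4.84 ≈ 0.241 mm.

0.241 mm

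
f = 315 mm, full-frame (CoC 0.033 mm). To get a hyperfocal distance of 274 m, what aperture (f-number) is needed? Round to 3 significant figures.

f/11

Rearrange H = f²/(N·c) + f for N: N = f² / ((H − f)·c).
N = 315² / ((274000 − 315) × 0.033) = 99225 / 9032 ≈ 11.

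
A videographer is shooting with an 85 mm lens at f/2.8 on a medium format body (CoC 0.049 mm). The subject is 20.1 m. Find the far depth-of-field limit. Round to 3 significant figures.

Hyperfocal distance H = f²/(N·c) + f = 85²/(2.8 × 0.049) + 85 = 7225/0.1372 + 85 ≈ 52745.3 mm ≈ 52.75 m.
Far limit Df = s·(H − f)/(H − s) = 20100 × (52745.3 − 85) / (52745.3 − 20100) = 20100 × 52660.3 / 32645.3 ≈ 32423 mm ≈ 32.4 m.

32.4 m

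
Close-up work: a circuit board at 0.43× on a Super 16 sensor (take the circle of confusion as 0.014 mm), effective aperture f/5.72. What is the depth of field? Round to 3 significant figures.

At magnification m, DoF ≈ 2·N_eff·c/m² = 2 × 5.72 × 0.014 / 0.43² = 0.1602 / 0.1849 ≈ 0.866 mm.

0.866 mm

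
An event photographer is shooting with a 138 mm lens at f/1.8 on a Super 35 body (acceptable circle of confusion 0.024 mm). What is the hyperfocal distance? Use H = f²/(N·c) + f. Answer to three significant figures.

Hyperfocal distance H = f²/(N·c) + f = 138²/(1.8 × 0.024) + 138 = 19044/0.0432 + 138 ≈ 440971.3 mm ≈ 441 m.

441 m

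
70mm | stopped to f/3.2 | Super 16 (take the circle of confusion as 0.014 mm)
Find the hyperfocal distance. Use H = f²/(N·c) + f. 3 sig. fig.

Hyperfocal distance H = f²/(N·c) + f = 70²/(3.2 × 0.014) + 70 = 4900/0.0448 + 70 ≈ 109445.0 mm ≈ 109 m.

109 m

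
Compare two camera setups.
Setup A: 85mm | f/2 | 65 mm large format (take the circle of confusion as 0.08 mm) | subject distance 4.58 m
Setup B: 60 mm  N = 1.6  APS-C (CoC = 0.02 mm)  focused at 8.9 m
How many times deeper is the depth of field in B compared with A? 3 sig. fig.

1.53

Setup A: H = 85²/(2×0.08) + 85 ≈ 45241.2 mm; DoF = Df − Dn = 5086.31 − 4165.37 ≈ 920.94 mm.
Setup B: H = 60²/(1.6×0.02) + 60 ≈ 112560.0 mm; DoF = Df − Dn = 9659.0 − 8251.6 ≈ 1407.4 mm.
Ratio = 1407.4 / 920.94 ≈ 1.53.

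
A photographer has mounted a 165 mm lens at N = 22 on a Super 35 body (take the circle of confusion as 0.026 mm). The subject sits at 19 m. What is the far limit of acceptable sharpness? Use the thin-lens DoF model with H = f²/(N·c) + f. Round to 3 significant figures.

Hyperfocal distance H = f²/(N·c) + f = 165²/(22 × 0.026) + 165 = 27225/0.572 + 165 ≈ 47761.2 mm ≈ 47.76 m.
Far limit Df = s·(H − f)/(H − s) = 19000 × (47761.2 − 165) / (47761.2 − 19000) = 19000 × 47596.2 / 28761.2 ≈ 31443 mm ≈ 31.4 m.

31.4 m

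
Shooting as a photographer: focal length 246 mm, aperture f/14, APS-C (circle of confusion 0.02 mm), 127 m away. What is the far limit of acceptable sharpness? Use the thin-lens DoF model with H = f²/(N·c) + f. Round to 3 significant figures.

Hyperfocal distance H = f²/(N·c) + f = 246²/(14 × 0.02) + 246 = 60516/0.28 + 246 ≈ 216374.6 mm ≈ 216.4 m.
Far limit Df = s·(H − f)/(H − s) = 127000 × (216374.6 − 246) / (216374.6 − 127000) = 127000 × 216128.6 / 89374.6 ≈ 307116 mm ≈ 307 m.

307 m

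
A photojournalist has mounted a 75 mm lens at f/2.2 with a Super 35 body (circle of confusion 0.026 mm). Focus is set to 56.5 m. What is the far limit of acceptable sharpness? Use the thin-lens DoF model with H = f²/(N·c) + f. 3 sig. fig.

133 m

Hyperfocal distance H = f²/(N·c) + f = 75²/(2.2 × 0.026) + 75 = 5625/0.0572 + 75 ≈ 98414.2 mm ≈ 98.41 m.
Far limit Df = s·(H − f)/(H − s) = 56500 × (98414.2 − 75) / (98414.2 − 56500) = 56500 × 98339.2 / 41914.2 ≈ 132561 mm ≈ 133 m.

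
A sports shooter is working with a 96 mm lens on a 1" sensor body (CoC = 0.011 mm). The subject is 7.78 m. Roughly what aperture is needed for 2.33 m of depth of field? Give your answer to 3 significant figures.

Write h = H − f = f²/(N·c). The thin-lens limits are Dn = s·h/(h + (s−f)) and Df = s·h/(h − (s−f)), so DoF = Df − Dn = 2·s·(s−f)·h / (h² − (s−f)²).
That is a quadratic in h: DoF·h² − 2·s·(s−f)·h − DoF·(s−f)² = 0 ⇒ h = (s−f)·(s + √(s² + DoF²)) / DoF = 7684 × (7780 + √(7780² + 2330²)) / 2330 = 7684 × (7780 + 8121.41) / 2330 ≈ 52441 mm.
Then N = f²/(c·h) = 96² / (0.011 × 52441) = 9216 / 576.85 ≈ 16.

f/16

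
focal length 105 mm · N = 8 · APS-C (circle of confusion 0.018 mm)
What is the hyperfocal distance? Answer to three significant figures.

Hyperfocal distance H = f²/(N·c) + f = 105²/(8 × 0.018) + 105 = 11025/0.144 + 105 ≈ 76667.5 mm ≈ 76.7 m.

76.7 m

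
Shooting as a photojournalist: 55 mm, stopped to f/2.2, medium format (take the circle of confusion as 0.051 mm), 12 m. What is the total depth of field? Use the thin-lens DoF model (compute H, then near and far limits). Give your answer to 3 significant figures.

Hyperfocal distance H = f²/(N·c) + f = 55²/(2.2 × 0.051) + 55 = 3025/0.1122 + 55 ≈ 27015.8 mm ≈ 27.02 m.
Near limit Dn = s·(H − f)/(H + s − 2f) = 12000 × (27015.8 − 55) / (27015.8 + 12000 − 2 × 55) = 12000 × 26960.8 / 38905.8 ≈ 8316 mm.
Far limit Df = s·(H − f)/(H − s) = 12000 × (27015.8 − 55) / (27015.8 − 12000) = 12000 × 26960.8 / 15015.8 ≈ 21546 mm.
Depth of field = Df − Dn = 21546 − 8316 ≈ 13230 mm ≈ 13.2 m.

13.2 m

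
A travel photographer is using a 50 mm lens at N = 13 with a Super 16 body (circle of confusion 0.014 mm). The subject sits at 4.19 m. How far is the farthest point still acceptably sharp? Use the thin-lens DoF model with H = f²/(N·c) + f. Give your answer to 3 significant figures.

Hyperfocal distance H = f²/(N·c) + f = 50²/(13 × 0.014) + 50 = 2500/0.182 + 50 ≈ 13786.3 mm ≈ 13.79 m.
Far limit Df = s·(H − f)/(H − s) = 4190 × (13786.3 − 50) / (13786.3 − 4190) = 4190 × 13736.3 / 9596.3 ≈ 5997.6 mm ≈ 6.00 m.

6.00 m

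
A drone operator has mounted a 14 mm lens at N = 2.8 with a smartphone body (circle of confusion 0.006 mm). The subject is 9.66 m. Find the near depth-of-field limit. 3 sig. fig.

Hyperfocal distance H = f²/(N·c) + f = 14²/(2.8 × 0.006) + 14 = 196/0.0168 + 14 ≈ 11680.7 mm ≈ 11.68 m.
Near limit Dn = s·(H − f)/(H + s − 2f) = 9660 × (11680.7 − 14) / (11680.7 + 9660 − 2 × 14) = 9660 × 11666.7 / 21312.7 ≈ 5287.9 mm ≈ 5.29 m.

5.29 m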